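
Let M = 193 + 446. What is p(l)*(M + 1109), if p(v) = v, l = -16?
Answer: -27968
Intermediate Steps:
M = 639
p(l)*(M + 1109) = -16*(639 + 1109) = -16*1748 = -27968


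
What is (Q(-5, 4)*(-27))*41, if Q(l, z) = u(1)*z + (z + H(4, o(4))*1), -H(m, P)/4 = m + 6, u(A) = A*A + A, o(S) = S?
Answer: 30996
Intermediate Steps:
u(A) = A + A² (u(A) = A² + A = A + A²)
H(m, P) = -24 - 4*m (H(m, P) = -4*(m + 6) = -4*(6 + m) = -24 - 4*m)
Q(l, z) = -40 + 3*z (Q(l, z) = (1*(1 + 1))*z + (z + (-24 - 4*4)*1) = (1*2)*z + (z + (-24 - 16)*1) = 2*z + (z - 40*1) = 2*z + (z - 40) = 2*z + (-40 + z) = -40 + 3*z)
(Q(-5, 4)*(-27))*41 = ((-40 + 3*4)*(-27))*41 = ((-40 + 12)*(-27))*41 = -28*(-27)*41 = 756*41 = 30996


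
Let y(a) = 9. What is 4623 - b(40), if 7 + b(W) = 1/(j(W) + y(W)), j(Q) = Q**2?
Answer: 7449669/1609 ≈ 4630.0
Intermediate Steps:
b(W) = -7 + 1/(9 + W**2) (b(W) = -7 + 1/(W**2 + 9) = -7 + 1/(9 + W**2))
4623 - b(40) = 4623 - (-62 - 7*40**2)/(9 + 40**2) = 4623 - (-62 - 7*1600)/(9 + 1600) = 4623 - (-62 - 11200)/1609 = 4623 - (-11262)/1609 = 4623 - 1*(-11262/1609) = 4623 + 11262/1609 = 7449669/1609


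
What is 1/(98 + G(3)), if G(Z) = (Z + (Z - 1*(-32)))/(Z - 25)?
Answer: 11/1059 ≈ 0.010387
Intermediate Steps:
G(Z) = (32 + 2*Z)/(-25 + Z) (G(Z) = (Z + (Z + 32))/(-25 + Z) = (Z + (32 + Z))/(-25 + Z) = (32 + 2*Z)/(-25 + Z))
1/(98 + G(3)) = 1/(98 + 2*(16 + 3)/(-25 + 3)) = 1/(98 + 2*19/(-22)) = 1/(98 + 2*(-1/22)*19) = 1/(98 - 19/11) = 1/(1059/11) = 11/1059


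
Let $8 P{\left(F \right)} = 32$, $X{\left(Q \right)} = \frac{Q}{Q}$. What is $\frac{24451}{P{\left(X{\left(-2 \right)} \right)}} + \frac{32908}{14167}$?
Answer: $\frac{346528949}{56668} \approx 6115.1$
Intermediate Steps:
$X{\left(Q \right)} = 1$
$P{\left(F \right)} = 4$ ($P{\left(F \right)} = \frac{1}{8} \cdot 32 = 4$)
$\frac{24451}{P{\left(X{\left(-2 \right)} \right)}} + \frac{32908}{14167} = \frac{24451}{4} + \frac{32908}{14167} = \frac{346528949}{56668}$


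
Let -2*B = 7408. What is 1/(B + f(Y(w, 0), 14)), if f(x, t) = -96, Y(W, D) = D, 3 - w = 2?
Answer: -1/3800 ≈ -0.00026316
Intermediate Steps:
w = 1 (w = 3 - 1*2 = 3 - 2 = 1)
B = -3704 (B = -1/2*7408 = -3704)
1/(B + f(Y(w, 0), 14)) = 1/(-3704 - 96) = 1/(-3800) = -1/3800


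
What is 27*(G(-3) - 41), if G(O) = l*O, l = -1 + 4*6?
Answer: -2970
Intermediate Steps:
l = 23 (l = -1 + 24 = 23)
G(O) = 23*O
27*(G(-3) - 41) = 27*(23*(-3) - 41) = 27*(-69 - 41) = 27*(-110) = -2970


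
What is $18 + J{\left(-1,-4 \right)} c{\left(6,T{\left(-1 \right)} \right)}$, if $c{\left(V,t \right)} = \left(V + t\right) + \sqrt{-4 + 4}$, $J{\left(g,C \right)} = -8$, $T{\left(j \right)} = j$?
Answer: $-22$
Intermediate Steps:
$c{\left(V,t \right)} = V + t$ ($c{\left(V,t \right)} = \left(V + t\right) + \sqrt{0} = \left(V + t\right) + 0 = V + t$)
$18 + J{\left(-1,-4 \right)} c{\left(6,T{\left(-1 \right)} \right)} = 18 - 8 \left(6 - 1\right) = 18 - 40 = -22$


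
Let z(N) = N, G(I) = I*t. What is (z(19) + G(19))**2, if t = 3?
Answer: 5776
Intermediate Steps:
G(I) = 3*I (G(I) = I*3 = 3*I)
(z(19) + G(19))**2 = (19 + 3*19)**2 = (19 + 57)**2 = 76**2 = 5776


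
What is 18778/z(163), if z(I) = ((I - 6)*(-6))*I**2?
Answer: -9389/12513999 ≈ -0.00075028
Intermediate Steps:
z(I) = I**2*(36 - 6*I) (z(I) = ((-6 + I)*(-6))*I**2 = (36 - 6*I)*I**2 = I**2*(36 - 6*I))
18778/z(163) = 18778/((6*163**2*(6 - 1*163))) = 18778/((6*26569*(6 - 163))) = 18778/((6*26569*(-157))) = 18778/(-25027998) = 18778*(-1/25027998) = -9389/12513999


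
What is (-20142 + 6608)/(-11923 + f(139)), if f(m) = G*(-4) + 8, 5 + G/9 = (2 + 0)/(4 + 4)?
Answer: 6767/5872 ≈ 1.1524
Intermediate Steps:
G = -171/4 (G = -45 + 9*((2 + 0)/(4 + 4)) = -45 + 9*(2/8) = -45 + 9*(2*(⅛)) = -45 + 9*(¼) = -45 + 9/4 = -171/4 ≈ -42.750)
f(m) = 179 (f(m) = -171/4*(-4) + 8 = 171 + 8 = 179)
(-20142 + 6608)/(-11923 + f(139)) = (-20142 + 6608)/(-11923 + 179) = -13534/(-11744) = -13534*(-1/11744) = 6767/5872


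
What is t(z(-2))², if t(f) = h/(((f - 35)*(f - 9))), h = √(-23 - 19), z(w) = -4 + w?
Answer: -14/126075 ≈ -0.00011104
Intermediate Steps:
h = I*√42 (h = √(-42) = I*√42 ≈ 6.4807*I)
t(f) = I*√42/((-35 + f)*(-9 + f)) (t(f) = (I*√42)/(((f - 35)*(f - 9))) = (I*√42)/(((-35 + f)*(-9 + f))) = (I*√42)*(1/((-35 + f)*(-9 + f))) = I*√42/((-35 + f)*(-9 + f)))
t(z(-2))² = (I*√42/(315 + (-4 - 2)² - 44*(-4 - 2)))² = (I*√42/(315 + (-6)² - 44*(-6)))² = (I*√42/(315 + 36 + 264))² = (I*√42/615)² = -14/126075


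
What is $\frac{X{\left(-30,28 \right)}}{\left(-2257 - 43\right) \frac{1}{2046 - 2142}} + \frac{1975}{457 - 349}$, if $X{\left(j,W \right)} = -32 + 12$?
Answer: $\frac{216757}{12420} \approx 17.452$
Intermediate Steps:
$X{\left(j,W \right)} = -20$
$\frac{X{\left(-30,28 \right)}}{\left(-2257 - 43\right) \frac{1}{2046 - 2142}} + \frac{1975}{457 - 349} = - \frac{20}{\left(-2257 - 43\right) \frac{1}{2046 - 2142}} + \frac{1975}{457 - 349} = - \frac{20}{\left(-2300\right) \frac{1}{-96}} + \frac{1975}{108} = - \frac{20}{\left(-2300\right) \left(- \frac{1}{96}\right)} + 1975 \cdot \frac{1}{108} = - \frac{20}{\frac{575}{24}} + \frac{1975}{108} = \left(-20\right) \frac{24}{575} + \frac{1975}{108} = - \frac{96}{115} + \frac{1975}{108} = \frac{216757}{12420}$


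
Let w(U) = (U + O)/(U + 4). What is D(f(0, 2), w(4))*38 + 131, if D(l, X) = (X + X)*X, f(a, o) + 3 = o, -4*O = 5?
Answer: 35835/256 ≈ 139.98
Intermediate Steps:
O = -5/4 (O = -1/4*5 = -5/4 ≈ -1.2500)
w(U) = (-5/4 + U)/(4 + U) (w(U) = (U - 5/4)/(U + 4) = (-5/4 + U)/(4 + U))
f(a, o) = -3 + o
D(l, X) = 2*X**2 (D(l, X) = (2*X)*X = 2*X**2)
D(f(0, 2), w(4))*38 + 131 = (2*((-5/4 + 4)/(4 + 4))**2)*38 + 131 = (2*((11/4)/8)**2)*38 + 131 = (2*((1/8)*(11/4))**2)*38 + 131 = (2*(11/32)**2)*38 + 131 = (2*(121/1024))*38 + 131 = (121/512)*38 + 131 = 2299/256 + 131 = 35835/256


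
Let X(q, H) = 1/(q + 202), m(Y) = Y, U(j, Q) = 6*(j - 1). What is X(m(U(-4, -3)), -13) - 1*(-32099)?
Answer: 5521029/172 ≈ 32099.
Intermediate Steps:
U(j, Q) = -6 + 6*j (U(j, Q) = 6*(-1 + j) = -6 + 6*j)
X(q, H) = 1/(202 + q)
X(m(U(-4, -3)), -13) - 1*(-32099) = 1/(202 + (-6 + 6*(-4))) - 1*(-32099) = 1/(202 + (-6 - 24)) + 32099 = 1/(202 - 30) + 32099 = 1/172 + 32099 = 5521029/172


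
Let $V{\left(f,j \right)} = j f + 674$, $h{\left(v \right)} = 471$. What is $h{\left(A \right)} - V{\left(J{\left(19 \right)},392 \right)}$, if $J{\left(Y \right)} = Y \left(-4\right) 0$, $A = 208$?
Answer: $-203$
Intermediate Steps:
$J{\left(Y \right)} = 0$ ($J{\left(Y \right)} = - 4 Y 0 = 0$)
$V{\left(f,j \right)} = 674 + f j$ ($V{\left(f,j \right)} = f j + 674 = 674 + f j$)
$h{\left(A \right)} - V{\left(J{\left(19 \right)},392 \right)} = 471 - \left(674 + 0 \cdot 392\right) = 471 - \left(674 + 0\right) = 471 - 674 = -203$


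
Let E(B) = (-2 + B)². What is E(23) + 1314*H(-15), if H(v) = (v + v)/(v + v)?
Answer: 1755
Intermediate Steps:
H(v) = 1 (H(v) = (2*v)/((2*v)) = (2*v)*(1/(2*v)) = 1)
E(23) + 1314*H(-15) = (-2 + 23)² + 1314*1 = 21² + 1314 = 441 + 1314 = 1755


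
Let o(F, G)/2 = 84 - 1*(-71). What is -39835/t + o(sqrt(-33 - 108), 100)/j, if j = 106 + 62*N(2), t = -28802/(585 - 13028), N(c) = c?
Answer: -11399445953/662446 ≈ -17208.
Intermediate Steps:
o(F, G) = 310 (o(F, G) = 2*(84 - 1*(-71)) = 2*(84 + 71) = 2*155 = 310)
t = 28802/12443 (t = -28802/(-12443) = -28802*(-1/12443) = 28802/12443 ≈ 2.3147)
j = 230 (j = 106 + 62*2 = 106 + 124 = 230)
-39835/t + o(sqrt(-33 - 108), 100)/j = -39835/28802/12443 + 310/230 = -39835*12443/28802 + 310*(1/230) = -495666905/28802 + 31/23 = -11399445953/662446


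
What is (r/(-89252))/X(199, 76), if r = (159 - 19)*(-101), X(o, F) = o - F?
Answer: 3535/2744499 ≈ 0.0012880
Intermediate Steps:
r = -14140 (r = 140*(-101) = -14140)
(r/(-89252))/X(199, 76) = (-14140/(-89252))/(199 - 1*76) = (-14140*(-1/89252))/(199 - 76) = (3535/22313)/123 = (3535/22313)*(1/123) = 3535/2744499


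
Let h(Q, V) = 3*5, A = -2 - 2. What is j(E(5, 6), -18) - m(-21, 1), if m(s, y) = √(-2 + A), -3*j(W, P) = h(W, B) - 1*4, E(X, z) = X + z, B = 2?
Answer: -11/3 - I*√6 ≈ -3.6667 - 2.4495*I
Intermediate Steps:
A = -4
h(Q, V) = 15
j(W, P) = -11/3 (j(W, P) = -(15 - 1*4)/3 = -(15 - 4)/3 = -⅓*11 = -11/3)
m(s, y) = I*√6 (m(s, y) = √(-2 - 4) = √(-6) = I*√6)
j(E(5, 6), -18) - m(-21, 1) = -11/3 - I*√6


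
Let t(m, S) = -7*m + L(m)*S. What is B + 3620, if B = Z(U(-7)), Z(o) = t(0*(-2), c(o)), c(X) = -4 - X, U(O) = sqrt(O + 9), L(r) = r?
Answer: 3620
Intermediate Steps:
U(O) = sqrt(9 + O)
t(m, S) = -7*m + S*m (t(m, S) = -7*m + m*S = -7*m + S*m)
Z(o) = 0 (Z(o) = (0*(-2))*(-7 + (-4 - o)) = 0*(-11 - o) = 0)
B = 0
B + 3620 = 0 + 3620 = 3620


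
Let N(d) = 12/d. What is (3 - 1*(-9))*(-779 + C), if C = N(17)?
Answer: -158772/17 ≈ -9339.5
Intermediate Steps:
C = 12/17 ≈ 0.70588
(3 - 1*(-9))*(-779 + C) = (3 - 1*(-9))*(-779 + 12/17) = (3 + 9)*(-13231/17) = 12*(-13231/17) = -158772/17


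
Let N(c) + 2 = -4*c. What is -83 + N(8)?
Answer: -117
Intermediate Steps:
N(c) = -2 - 4*c
-83 + N(8) = -83 + (-2 - 4*8) = -83 + (-2 - 32) = -83 - 34 = -117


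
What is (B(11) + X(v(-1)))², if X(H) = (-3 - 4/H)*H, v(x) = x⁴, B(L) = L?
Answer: 16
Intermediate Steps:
X(H) = H*(-3 - 4/H)
(B(11) + X(v(-1)))² = (11 + (-4 - 3*(-1)⁴))² = (11 + (-4 - 3*1))² = (11 + (-4 - 3))² = (11 - 7)² = 4² = 16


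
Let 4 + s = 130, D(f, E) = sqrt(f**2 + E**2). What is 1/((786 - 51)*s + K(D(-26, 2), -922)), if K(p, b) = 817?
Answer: 1/93427 ≈ 1.0704e-5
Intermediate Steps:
D(f, E) = sqrt(E**2 + f**2)
s = 126 (s = -4 + 130 = 126)
1/((786 - 51)*s + K(D(-26, 2), -922)) = 1/((786 - 51)*126 + 817) = 1/(735*126 + 817) = 1/(92610 + 817) = 1/93427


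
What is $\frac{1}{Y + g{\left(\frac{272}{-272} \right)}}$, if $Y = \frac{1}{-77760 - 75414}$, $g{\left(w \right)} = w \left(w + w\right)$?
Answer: $\frac{153174}{306347} \approx 0.5$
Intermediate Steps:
$g{\left(w \right)} = 2 w^{2}$ ($g{\left(w \right)} = w 2 w = 2 w^{2}$)
$Y = - \frac{1}{153174}$ ($Y = \frac{1}{-153174} = - \frac{1}{153174} \approx -6.5285 \cdot 10^{-6}$)
$\frac{1}{Y + g{\left(\frac{272}{-272} \right)}} = \frac{1}{- \frac{1}{153174} + 2 \left(\frac{272}{-272}\right)^{2}} = \frac{1}{- \frac{1}{153174} + 2 \left(272 \left(- \frac{1}{272}\right)\right)^{2}} = \frac{1}{- \frac{1}{153174} + 2 \left(-1\right)^{2}} = \frac{1}{- \frac{1}{153174} + 2 \cdot 1} = \frac{1}{- \frac{1}{153174} + 2} = \frac{1}{\frac{306347}{153174}} = \frac{153174}{306347}$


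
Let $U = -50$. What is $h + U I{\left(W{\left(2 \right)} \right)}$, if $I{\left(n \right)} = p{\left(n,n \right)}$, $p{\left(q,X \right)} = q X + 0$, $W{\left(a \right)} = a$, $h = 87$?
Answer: $-113$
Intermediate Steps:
$p{\left(q,X \right)} = X q$ ($p{\left(q,X \right)} = X q + 0 = X q$)
$I{\left(n \right)} = n^{2}$ ($I{\left(n \right)} = n n = n^{2}$)
$h + U I{\left(W{\left(2 \right)} \right)} = 87 - 50 \cdot 2^{2} = 87 - 200 = -113$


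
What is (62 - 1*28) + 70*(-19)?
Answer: -1296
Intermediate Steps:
(62 - 1*28) + 70*(-19) = (62 - 28) - 1330 = 34 - 1330 = -1296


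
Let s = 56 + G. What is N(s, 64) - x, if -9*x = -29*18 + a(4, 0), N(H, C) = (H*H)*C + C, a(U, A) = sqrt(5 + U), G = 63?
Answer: 2718931/3 ≈ 9.0631e+5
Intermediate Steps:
s = 119 (s = 56 + 63 = 119)
N(H, C) = C + C*H**2 (N(H, C) = H**2*C + C = C*H**2 + C = C + C*H**2)
x = 173/3 (x = -(-29*18 + sqrt(5 + 4))/9 = -(-522 + sqrt(9))/9 = -(-522 + 3)/9 = -1/9*(-519) = 173/3 ≈ 57.667)
N(s, 64) - x = 64*(1 + 119**2) - 1*173/3 = 64*(1 + 14161) - 173/3 = 64*14162 - 173/3 = 906368 - 173/3 = 2718931/3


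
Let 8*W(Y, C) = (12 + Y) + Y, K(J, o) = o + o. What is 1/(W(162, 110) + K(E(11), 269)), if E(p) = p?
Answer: 1/580 ≈ 0.0017241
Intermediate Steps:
K(J, o) = 2*o
W(Y, C) = 3/2 + Y/4 (W(Y, C) = ((12 + Y) + Y)/8 = (12 + 2*Y)/8 = 3/2 + Y/4)
1/(W(162, 110) + K(E(11), 269)) = 1/((3/2 + (1/4)*162) + 2*269) = 1/((3/2 + 81/2) + 538) = 1/(42 + 538) = 1/580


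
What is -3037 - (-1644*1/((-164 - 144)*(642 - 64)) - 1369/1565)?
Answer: -211472504431/69651890 ≈ -3036.1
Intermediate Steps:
-3037 - (-1644*1/((-164 - 144)*(642 - 64)) - 1369/1565) = -3037 - (-1644/(578*(-308)) - 1369*1/1565) = -3037 - (-1644/(-178024) - 1369/1565) = -3037 - (-1644*(-1/178024) - 1369/1565) = -3037 - (411/44506 - 1369/1565) = -3037 - 1*(-60285499/69651890) = -3037 + 60285499/69651890 = -211472504431/69651890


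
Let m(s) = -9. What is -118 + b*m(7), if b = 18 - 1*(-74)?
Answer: -946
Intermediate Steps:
b = 92 (b = 18 + 74 = 92)
-118 + b*m(7) = -118 + 92*(-9) = -118 - 828 = -946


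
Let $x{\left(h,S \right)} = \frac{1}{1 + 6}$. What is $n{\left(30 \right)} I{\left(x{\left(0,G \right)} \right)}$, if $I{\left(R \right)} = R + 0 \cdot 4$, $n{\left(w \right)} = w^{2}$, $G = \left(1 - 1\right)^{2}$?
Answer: $\frac{900}{7} \approx 128.57$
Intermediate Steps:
$G = 0$ ($G = 0^{2} = 0$)
$x{\left(h,S \right)} = \frac{1}{7}$
$I{\left(R \right)} = R$ ($I{\left(R \right)} = R + 0 = R$)
$n{\left(30 \right)} I{\left(x{\left(0,G \right)} \right)} = 30^{2} \cdot \frac{1}{7} = 900 \cdot \frac{1}{7} = \frac{900}{7}$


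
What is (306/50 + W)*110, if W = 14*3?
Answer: 26466/5 ≈ 5293.2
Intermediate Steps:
W = 42
(306/50 + W)*110 = (306/50 + 42)*110 = (306*(1/50) + 42)*110 = (153/25 + 42)*110 = (1203/25)*110 = 26466/5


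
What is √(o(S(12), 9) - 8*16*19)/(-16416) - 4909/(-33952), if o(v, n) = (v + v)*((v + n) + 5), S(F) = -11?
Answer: 4909/33952 - I*√2498/16416 ≈ 0.14459 - 0.0030446*I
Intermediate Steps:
o(v, n) = 2*v*(5 + n + v) (o(v, n) = (2*v)*((n + v) + 5) = (2*v)*(5 + n + v) = 2*v*(5 + n + v))
√(o(S(12), 9) - 8*16*19)/(-16416) - 4909/(-33952) = √(2*(-11)*(5 + 9 - 11) - 8*16*19)/(-16416) - 4909/(-33952) = √(2*(-11)*3 - 128*19)*(-1/16416) - 4909*(-1/33952) = √(-66 - 2432)*(-1/16416) + 4909/33952 = √(-2498)*(-1/16416) + 4909/33952 = (I*√2498)*(-1/16416) + 4909/33952 = -I*√2498/16416 + 4909/33952 = 4909/33952 - I*√2498/16416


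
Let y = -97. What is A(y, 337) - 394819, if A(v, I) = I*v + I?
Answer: -427171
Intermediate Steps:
A(v, I) = I + I*v
A(y, 337) - 394819 = 337*(1 - 97) - 394819 = 337*(-96) - 394819 = -32352 - 394819 = -427171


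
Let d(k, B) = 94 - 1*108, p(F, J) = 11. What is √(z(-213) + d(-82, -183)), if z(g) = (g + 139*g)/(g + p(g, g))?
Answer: 2*√340774/101 ≈ 11.560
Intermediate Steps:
d(k, B) = -14 (d(k, B) = 94 - 108 = -14)
z(g) = 140*g/(11 + g) (z(g) = (g + 139*g)/(g + 11) = (140*g)/(11 + g) = 140*g/(11 + g))
√(z(-213) + d(-82, -183)) = √(140*(-213)/(11 - 213) - 14) = √(140*(-213)/(-202) - 14) = √(140*(-213)*(-1/202) - 14) = √(14910/101 - 14) = √(13496/101) = 2*√340774/101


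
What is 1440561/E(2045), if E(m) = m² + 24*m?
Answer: 1440561/4231105 ≈ 0.34047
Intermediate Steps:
1440561/E(2045) = 1440561/((2045*(24 + 2045))) = 1440561/((2045*2069)) = 1440561/4231105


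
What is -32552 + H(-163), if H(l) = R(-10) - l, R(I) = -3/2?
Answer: -64781/2 ≈ -32391.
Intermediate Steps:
R(I) = -3/2 (R(I) = -3*½ = -3/2)
H(l) = -3/2 - l
-32552 + H(-163) = -32552 + (-3/2 - 1*(-163)) = -32552 + (-3/2 + 163) = -32552 + 323/2 = -64781/2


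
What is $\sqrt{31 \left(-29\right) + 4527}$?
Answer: $2 \sqrt{907} \approx 60.233$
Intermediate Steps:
$\sqrt{31 \left(-29\right) + 4527} = \sqrt{-899 + 4527} = \sqrt{3628} = 2 \sqrt{907}$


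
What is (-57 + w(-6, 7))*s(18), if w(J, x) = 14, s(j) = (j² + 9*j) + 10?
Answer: -21328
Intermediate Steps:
s(j) = 10 + j² + 9*j
(-57 + w(-6, 7))*s(18) = (-57 + 14)*(10 + 18² + 9*18) = -43*(10 + 324 + 162) = -43*496 = -21328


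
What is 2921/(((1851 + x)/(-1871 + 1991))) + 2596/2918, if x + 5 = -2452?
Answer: -85103682/147359 ≈ -577.53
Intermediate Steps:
x = -2457 (x = -5 - 2452 = -2457)
2921/(((1851 + x)/(-1871 + 1991))) + 2596/2918 = 2921/(((1851 - 2457)/(-1871 + 1991))) + 2596/2918 = 2921/((-606/120)) + 2596*(1/2918) = 2921/((-606*1/120)) + 1298/1459 = 2921/(-101/20) + 1298/1459 = 2921*(-20/101) + 1298/1459 = -58420/101 + 1298/1459 = -85103682/147359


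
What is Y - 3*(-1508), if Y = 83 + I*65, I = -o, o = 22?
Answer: 3177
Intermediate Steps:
I = -22 (I = -1*22 = -22)
Y = -1347 (Y = 83 - 22*65 = 83 - 1430 = -1347)
Y - 3*(-1508) = -1347 - 3*(-1508) = -1347 + 4524 = 3177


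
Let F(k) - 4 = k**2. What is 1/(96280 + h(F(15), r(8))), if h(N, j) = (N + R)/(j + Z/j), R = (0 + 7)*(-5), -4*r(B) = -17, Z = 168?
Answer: 2977/286638752 ≈ 1.0386e-5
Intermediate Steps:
r(B) = 17/4 (r(B) = -1/4*(-17) = 17/4)
R = -35 (R = 7*(-5) = -35)
F(k) = 4 + k**2
h(N, j) = (-35 + N)/(j + 168/j) (h(N, j) = (N - 35)/(j + 168/j) = (-35 + N)/(j + 168/j))
1/(96280 + h(F(15), r(8))) = 1/(96280 + 17*(-35 + (4 + 15**2))/(4*(168 + (17/4)**2))) = 1/(96280 + 17*(-35 + (4 + 225))/(4*(168 + 289/16))) = 1/(96280 + 17*(-35 + 229)/(4*(2977/16))) = 1/(96280 + (17/4)*(16/2977)*194) = 1/(96280 + 13192/2977) = 1/(286638752/2977) = 2977/286638752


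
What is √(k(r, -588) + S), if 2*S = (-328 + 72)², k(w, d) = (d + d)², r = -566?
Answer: 8*√22121 ≈ 1189.8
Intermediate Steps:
k(w, d) = 4*d² (k(w, d) = (2*d)² = 4*d²)
S = 32768 (S = (-328 + 72)²/2 = (½)*(-256)² = (½)*65536 = 32768)
√(k(r, -588) + S) = √(4*(-588)² + 32768) = √(4*345744 + 32768) = √(1382976 + 32768) = √1415744 = 8*√22121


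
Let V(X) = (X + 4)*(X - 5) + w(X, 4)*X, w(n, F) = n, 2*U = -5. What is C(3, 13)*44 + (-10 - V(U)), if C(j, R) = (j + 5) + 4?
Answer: 523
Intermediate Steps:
U = -5/2 (U = (1/2)*(-5) = -5/2 ≈ -2.5000)
V(X) = X**2 + (-5 + X)*(4 + X) (V(X) = (X + 4)*(X - 5) + X*X = (4 + X)*(-5 + X) + X**2 = (-5 + X)*(4 + X) + X**2 = X**2 + (-5 + X)*(4 + X))
C(j, R) = 9 + j (C(j, R) = (5 + j) + 4 = 9 + j)
C(3, 13)*44 + (-10 - V(U)) = (9 + 3)*44 + (-10 - (-20 - 1*(-5/2) + 2*(-5/2)**2)) = 12*44 + (-10 - (-20 + 5/2 + 2*(25/4))) = 528 + (-10 - (-20 + 5/2 + 25/2)) = 528 + (-10 - 1*(-5)) = 528 + (-10 + 5) = 528 - 5 = 523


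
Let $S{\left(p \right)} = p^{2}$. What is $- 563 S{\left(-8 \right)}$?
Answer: $-36032$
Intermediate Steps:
$- 563 S{\left(-8 \right)} = - 563 \left(-8\right)^{2} = \left(-563\right) 64 = -36032$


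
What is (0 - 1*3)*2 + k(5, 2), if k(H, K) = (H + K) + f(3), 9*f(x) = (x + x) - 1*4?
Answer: 11/9 ≈ 1.2222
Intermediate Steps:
f(x) = -4/9 + 2*x/9 (f(x) = ((x + x) - 1*4)/9 = (2*x - 4)/9 = (-4 + 2*x)/9 = -4/9 + 2*x/9)
k(H, K) = 2/9 + H + K (k(H, K) = (H + K) + (-4/9 + (2/9)*3) = (H + K) + (-4/9 + ⅔) = (H + K) + 2/9 = 2/9 + H + K)
(0 - 1*3)*2 + k(5, 2) = (0 - 1*3)*2 + (2/9 + 5 + 2) = (0 - 3)*2 + 65/9 = -3*2 + 65/9 = -6 + 65/9 = 11/9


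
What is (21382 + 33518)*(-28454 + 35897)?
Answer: 408620700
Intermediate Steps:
(21382 + 33518)*(-28454 + 35897) = 54900*7443 = 408620700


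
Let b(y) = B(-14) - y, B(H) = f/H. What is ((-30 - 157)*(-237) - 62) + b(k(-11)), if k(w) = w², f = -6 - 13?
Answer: 617923/14 ≈ 44137.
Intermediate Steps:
f = -19
B(H) = -19/H
b(y) = 19/14 - y (b(y) = -19/(-14) - y = -19*(-1/14) - y = 19/14 - y)
((-30 - 157)*(-237) - 62) + b(k(-11)) = ((-30 - 157)*(-237) - 62) + (19/14 - 1*(-11)²) = (-187*(-237) - 62) + (19/14 - 1*121) = (44319 - 62) + (19/14 - 121) = 44257 - 1675/14 = 617923/14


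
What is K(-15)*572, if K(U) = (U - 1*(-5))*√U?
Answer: -5720*I*√15 ≈ -22153.0*I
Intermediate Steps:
K(U) = √U*(5 + U) (K(U) = (U + 5)*√U = (5 + U)*√U = √U*(5 + U))
K(-15)*572 = (√(-15)*(5 - 15))*572 = ((I*√15)*(-10))*572 = -10*I*√15*572 = -5720*I*√15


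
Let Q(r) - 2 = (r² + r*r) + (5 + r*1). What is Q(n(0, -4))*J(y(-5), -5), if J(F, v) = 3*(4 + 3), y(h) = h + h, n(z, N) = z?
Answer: 147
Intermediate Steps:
Q(r) = 7 + r + 2*r² (Q(r) = 2 + ((r² + r*r) + (5 + r*1)) = 2 + ((r² + r²) + (5 + r)) = 2 + (2*r² + (5 + r)) = 2 + (5 + r + 2*r²) = 7 + r + 2*r²)
y(h) = 2*h
J(F, v) = 21 (J(F, v) = 3*7 = 21)
Q(n(0, -4))*J(y(-5), -5) = (7 + 0 + 2*0²)*21 = (7 + 0 + 2*0)*21 = (7 + 0 + 0)*21 = 7*21 = 147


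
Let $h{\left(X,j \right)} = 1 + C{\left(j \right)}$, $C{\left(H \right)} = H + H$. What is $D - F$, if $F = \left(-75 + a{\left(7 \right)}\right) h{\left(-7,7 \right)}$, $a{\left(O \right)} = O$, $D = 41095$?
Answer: $42115$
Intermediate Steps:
$C{\left(H \right)} = 2 H$
$h{\left(X,j \right)} = 1 + 2 j$
$F = -1020$ ($F = \left(-75 + 7\right) \left(1 + 2 \cdot 7\right) = - 68 \left(1 + 14\right) = \left(-68\right) 15 = -1020$)
$D - F = 41095 - -1020 = 41095 + 1020 = 42115$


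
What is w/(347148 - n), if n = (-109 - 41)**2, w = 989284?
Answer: 247321/81162 ≈ 3.0473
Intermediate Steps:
n = 22500 (n = (-150)**2 = 22500)
w/(347148 - n) = 989284/(347148 - 1*22500) = 989284/(347148 - 22500) = 989284/324648 = 989284*(1/324648) = 247321/81162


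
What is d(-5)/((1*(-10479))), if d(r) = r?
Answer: 5/10479 ≈ 0.00047714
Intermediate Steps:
d(-5)/((1*(-10479))) = -5/(1*(-10479)) = -5/(-10479) = -5*(-1/10479) = 5/10479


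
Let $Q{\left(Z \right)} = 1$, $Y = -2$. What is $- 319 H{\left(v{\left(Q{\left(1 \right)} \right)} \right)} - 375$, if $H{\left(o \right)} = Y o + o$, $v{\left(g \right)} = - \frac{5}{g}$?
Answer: $-1970$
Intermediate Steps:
$H{\left(o \right)} = - o$ ($H{\left(o \right)} = - 2 o + o = - o$)
$- 319 H{\left(v{\left(Q{\left(1 \right)} \right)} \right)} - 375 = - 319 \left(- \frac{-5}{1}\right) - 375 = - 319 \left(- \left(-5\right) 1\right) - 375 = - 319 \left(\left(-1\right) \left(-5\right)\right) - 375 = \left(-319\right) 5 - 375 = -1595 - 375 = -1970$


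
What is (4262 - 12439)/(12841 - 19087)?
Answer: 8177/6246 ≈ 1.3092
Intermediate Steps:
(4262 - 12439)/(12841 - 19087) = -8177/(-6246) = -8177*(-1/6246) = 8177/6246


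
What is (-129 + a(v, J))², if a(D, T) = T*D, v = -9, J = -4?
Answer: 8649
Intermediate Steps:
a(D, T) = D*T
(-129 + a(v, J))² = (-129 - 9*(-4))² = (-129 + 36)² = (-93)² = 8649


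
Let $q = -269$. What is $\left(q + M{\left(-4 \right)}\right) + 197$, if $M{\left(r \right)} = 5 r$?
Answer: $-92$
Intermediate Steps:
$\left(q + M{\left(-4 \right)}\right) + 197 = \left(-269 + 5 \left(-4\right)\right) + 197 = \left(-269 - 20\right) + 197 = -289 + 197 = -92$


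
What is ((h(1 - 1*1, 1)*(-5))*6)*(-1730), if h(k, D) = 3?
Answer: 155700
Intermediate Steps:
((h(1 - 1*1, 1)*(-5))*6)*(-1730) = ((3*(-5))*6)*(-1730) = -15*6*(-1730) = -90*(-1730) = 155700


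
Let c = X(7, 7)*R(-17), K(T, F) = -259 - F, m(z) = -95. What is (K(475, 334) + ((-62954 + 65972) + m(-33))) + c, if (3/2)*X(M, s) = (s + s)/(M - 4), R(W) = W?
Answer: 20494/9 ≈ 2277.1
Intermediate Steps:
X(M, s) = 4*s/(3*(-4 + M)) (X(M, s) = 2*((s + s)/(M - 4))/3 = 2*((2*s)/(-4 + M))/3 = 2*(2*s/(-4 + M))/3 = 4*s/(3*(-4 + M)))
c = -476/9 (c = ((4/3)*7/(-4 + 7))*(-17) = ((4/3)*7/3)*(-17) = ((4/3)*7*(⅓))*(-17) = (28/9)*(-17) = -476/9 ≈ -52.889)
(K(475, 334) + ((-62954 + 65972) + m(-33))) + c = ((-259 - 1*334) + ((-62954 + 65972) - 95)) - 476/9 = ((-259 - 334) + (3018 - 95)) - 476/9 = (-593 + 2923) - 476/9 = 2330 - 476/9 = 20494/9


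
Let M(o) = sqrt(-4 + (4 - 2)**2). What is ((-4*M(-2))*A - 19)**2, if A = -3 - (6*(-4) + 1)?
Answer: 361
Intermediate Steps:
M(o) = 0 (M(o) = sqrt(-4 + 2**2) = sqrt(-4 + 4) = sqrt(0) = 0)
A = 20 (A = -3 - (-24 + 1) = -3 - 1*(-23) = -3 + 23 = 20)
((-4*M(-2))*A - 19)**2 = (-4*0*20 - 19)**2 = (0*20 - 19)**2 = (0 - 19)**2 = (-19)**2 = 361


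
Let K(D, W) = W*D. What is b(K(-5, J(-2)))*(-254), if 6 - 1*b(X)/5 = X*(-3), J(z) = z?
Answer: -45720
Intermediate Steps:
K(D, W) = D*W
b(X) = 30 + 15*X (b(X) = 30 - 5*X*(-3) = 30 - (-15)*X = 30 + 15*X)
b(K(-5, J(-2)))*(-254) = (30 + 15*(-5*(-2)))*(-254) = (30 + 15*10)*(-254) = (30 + 150)*(-254) = 180*(-254) = -45720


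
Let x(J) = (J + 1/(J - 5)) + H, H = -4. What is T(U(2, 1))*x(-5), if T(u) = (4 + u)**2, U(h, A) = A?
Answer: -455/2 ≈ -227.50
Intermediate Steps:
x(J) = -4 + J + 1/(-5 + J) (x(J) = (J + 1/(J - 5)) - 4 = (J + 1/(-5 + J)) - 4 = -4 + J + 1/(-5 + J))
T(U(2, 1))*x(-5) = (4 + 1)**2*((21 + (-5)**2 - 9*(-5))/(-5 - 5)) = 5**2*((21 + 25 + 45)/(-10)) = 25*(-1/10*91) = 25*(-91/10) = -455/2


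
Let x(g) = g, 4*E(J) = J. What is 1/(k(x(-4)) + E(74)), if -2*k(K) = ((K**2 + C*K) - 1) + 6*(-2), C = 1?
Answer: 1/19 ≈ 0.052632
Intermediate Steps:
E(J) = J/4
k(K) = 13/2 - K/2 - K**2/2 (k(K) = -(((K**2 + 1*K) - 1) + 6*(-2))/2 = -(((K**2 + K) - 1) - 12)/2 = -(((K + K**2) - 1) - 12)/2 = -((-1 + K + K**2) - 12)/2 = -(-13 + K + K**2)/2 = 13/2 - K/2 - K**2/2)
1/(k(x(-4)) + E(74)) = 1/((13/2 - 1/2*(-4) - 1/2*(-4)**2) + (1/4)*74) = 1/((13/2 + 2 - 1/2*16) + 37/2) = 1/((13/2 + 2 - 8) + 37/2) = 1/(1/2 + 37/2) = 1/19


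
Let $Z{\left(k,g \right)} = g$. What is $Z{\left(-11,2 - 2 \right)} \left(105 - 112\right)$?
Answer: $0$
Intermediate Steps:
$Z{\left(-11,2 - 2 \right)} \left(105 - 112\right) = \left(2 - 2\right) \left(105 - 112\right) = \left(2 - 2\right) \left(-7\right) = 0 \left(-7\right) = 0$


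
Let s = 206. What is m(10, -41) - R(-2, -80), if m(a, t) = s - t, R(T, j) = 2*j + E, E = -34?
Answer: 441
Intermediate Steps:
R(T, j) = -34 + 2*j (R(T, j) = 2*j - 34 = -34 + 2*j)
m(a, t) = 206 - t
m(10, -41) - R(-2, -80) = (206 - 1*(-41)) - (-34 + 2*(-80)) = (206 + 41) - (-34 - 160) = 247 - 1*(-194) = 247 + 194 = 441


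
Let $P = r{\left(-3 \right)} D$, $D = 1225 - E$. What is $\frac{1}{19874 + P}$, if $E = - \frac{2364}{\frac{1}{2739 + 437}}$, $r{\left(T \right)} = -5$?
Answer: $- \frac{1}{37526571} \approx -2.6648 \cdot 10^{-8}$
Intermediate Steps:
$E = -7508064$ ($E = - \frac{2364}{\frac{1}{3176}} = - 2364 \frac{1}{\frac{1}{3176}} = \left(-2364\right) 3176 = -7508064$)
$D = 7509289$ ($D = 1225 - -7508064 = 1225 + 7508064 = 7509289$)
$P = -37546445$ ($P = \left(-5\right) 7509289 = -37546445$)
$\frac{1}{19874 + P} = \frac{1}{19874 - 37546445} = \frac{1}{-37526571} = - \frac{1}{37526571}$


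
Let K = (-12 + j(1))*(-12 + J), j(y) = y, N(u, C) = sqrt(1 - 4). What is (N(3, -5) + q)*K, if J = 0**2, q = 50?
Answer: 6600 + 132*I*sqrt(3) ≈ 6600.0 + 228.63*I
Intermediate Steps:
N(u, C) = I*sqrt(3) (N(u, C) = sqrt(-3) = I*sqrt(3))
J = 0
K = 132 (K = (-12 + 1)*(-12 + 0) = -11*(-12) = 132)
(N(3, -5) + q)*K = (I*sqrt(3) + 50)*132 = (50 + I*sqrt(3))*132 = 6600 + 132*I*sqrt(3)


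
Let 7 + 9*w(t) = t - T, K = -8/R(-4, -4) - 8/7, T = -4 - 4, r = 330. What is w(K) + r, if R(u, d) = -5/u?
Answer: 103721/315 ≈ 329.27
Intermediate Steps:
T = -8
K = -264/35 (K = -8/((-5/(-4))) - 8/7 = -8/((-5*(-¼))) - 8*⅐ = -8/5/4 - 8/7 = -8*⅘ - 8/7 = -32/5 - 8/7 = -264/35 ≈ -7.5429)
w(t) = ⅑ + t/9 (w(t) = -7/9 + (t - 1*(-8))/9 = -7/9 + (t + 8)/9 = -7/9 + (8 + t)/9 = -7/9 + (8/9 + t/9) = ⅑ + t/9)
w(K) + r = (⅑ + (⅑)*(-264/35)) + 330 = (⅑ - 88/105) + 330 = -229/315 + 330 = 103721/315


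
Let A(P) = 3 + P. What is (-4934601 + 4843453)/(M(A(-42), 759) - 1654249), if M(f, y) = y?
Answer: 45574/826745 ≈ 0.055125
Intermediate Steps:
(-4934601 + 4843453)/(M(A(-42), 759) - 1654249) = (-4934601 + 4843453)/(759 - 1654249) = -91148/(-1653490) = -91148*(-1/1653490) = 45574/826745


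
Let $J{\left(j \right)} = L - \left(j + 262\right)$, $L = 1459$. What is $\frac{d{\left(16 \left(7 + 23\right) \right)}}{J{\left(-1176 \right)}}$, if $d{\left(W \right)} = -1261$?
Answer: $- \frac{1261}{2373} \approx -0.53139$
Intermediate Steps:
$J{\left(j \right)} = 1197 - j$ ($J{\left(j \right)} = 1459 - \left(j + 262\right) = 1459 - \left(262 + j\right) = 1197 - j$)
$\frac{d{\left(16 \left(7 + 23\right) \right)}}{J{\left(-1176 \right)}} = - \frac{1261}{1197 - -1176} = - \frac{1261}{1197 + 1176} = - \frac{1261}{2373}$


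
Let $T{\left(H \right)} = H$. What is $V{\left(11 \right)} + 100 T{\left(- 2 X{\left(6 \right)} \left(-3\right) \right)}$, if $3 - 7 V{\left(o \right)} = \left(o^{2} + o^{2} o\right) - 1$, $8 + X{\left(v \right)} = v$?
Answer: $- \frac{9848}{7} \approx -1406.9$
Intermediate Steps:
$X{\left(v \right)} = -8 + v$
$V{\left(o \right)} = \frac{4}{7} - \frac{o^{2}}{7} - \frac{o^{3}}{7}$ ($V{\left(o \right)} = \frac{3}{7} - \frac{\left(o^{2} + o^{2} o\right) - 1}{7} = \frac{3}{7} - \frac{\left(o^{2} + o^{3}\right) - 1}{7} = \frac{3}{7} - \frac{-1 + o^{2} + o^{3}}{7} = \frac{3}{7} - \left(- \frac{1}{7} + \frac{o^{2}}{7} + \frac{o^{3}}{7}\right) = \frac{4}{7} - \frac{o^{2}}{7} - \frac{o^{3}}{7}$)
$V{\left(11 \right)} + 100 T{\left(- 2 X{\left(6 \right)} \left(-3\right) \right)} = \left(\frac{4}{7} - \frac{11^{2}}{7} - \frac{11^{3}}{7}\right) + 100 - 2 \left(-8 + 6\right) \left(-3\right) = \left(\frac{4}{7} - \frac{121}{7} - \frac{1331}{7}\right) + 100 \left(-2\right) \left(-2\right) \left(-3\right) = \left(\frac{4}{7} - \frac{121}{7} - \frac{1331}{7}\right) + 100 \cdot 4 \left(-3\right) = - \frac{1448}{7} + 100 \left(-12\right) = - \frac{1448}{7} - 1200 = - \frac{9848}{7}$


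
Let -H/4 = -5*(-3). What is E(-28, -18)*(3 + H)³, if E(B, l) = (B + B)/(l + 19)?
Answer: 10370808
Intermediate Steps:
H = -60 (H = -(-20)*(-3) = -4*15 = -60)
E(B, l) = 2*B/(19 + l) (E(B, l) = (2*B)/(19 + l) = 2*B/(19 + l))
E(-28, -18)*(3 + H)³ = (2*(-28)/(19 - 18))*(3 - 60)³ = (2*(-28)/1)*(-57)³ = (2*(-28)*1)*(-185193) = -56*(-185193) = 10370808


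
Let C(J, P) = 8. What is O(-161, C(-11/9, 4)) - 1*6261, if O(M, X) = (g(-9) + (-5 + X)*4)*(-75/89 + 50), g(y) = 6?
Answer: -478479/89 ≈ -5376.2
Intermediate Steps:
O(M, X) = -61250/89 + 17500*X/89 (O(M, X) = (6 + (-5 + X)*4)*(-75/89 + 50) = (6 + (-20 + 4*X))*(-75*1/89 + 50) = (-14 + 4*X)*(-75/89 + 50) = (-14 + 4*X)*(4375/89) = -61250/89 + 17500*X/89)
O(-161, C(-11/9, 4)) - 1*6261 = (-61250/89 + (17500/89)*8) - 1*6261 = (-61250/89 + 140000/89) - 6261 = 78750/89 - 6261 = -478479/89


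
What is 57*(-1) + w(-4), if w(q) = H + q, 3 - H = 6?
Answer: -64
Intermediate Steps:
H = -3 (H = 3 - 1*6 = 3 - 6 = -3)
w(q) = -3 + q
57*(-1) + w(-4) = 57*(-1) + (-3 - 4) = -57 - 7 = -64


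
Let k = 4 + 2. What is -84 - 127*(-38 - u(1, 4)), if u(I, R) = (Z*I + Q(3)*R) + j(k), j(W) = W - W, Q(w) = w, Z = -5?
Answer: 5631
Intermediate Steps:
k = 6
j(W) = 0
u(I, R) = -5*I + 3*R (u(I, R) = (-5*I + 3*R) + 0 = -5*I + 3*R)
-84 - 127*(-38 - u(1, 4)) = -84 - 127*(-38 - (-5*1 + 3*4)) = -84 - 127*(-38 - (-5 + 12)) = -84 - 127*(-38 - 1*7) = -84 - 127*(-38 - 7) = -84 - 127*(-45) = -84 + 5715 = 5631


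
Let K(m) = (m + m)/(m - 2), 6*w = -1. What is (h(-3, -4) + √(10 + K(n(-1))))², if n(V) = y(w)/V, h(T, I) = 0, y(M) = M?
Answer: 108/11 ≈ 9.8182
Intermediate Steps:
w = -⅙ (w = (⅙)*(-1) = -⅙ ≈ -0.16667)
n(V) = -1/(6*V)
K(m) = 2*m/(-2 + m) (K(m) = (2*m)/(-2 + m) = 2*m/(-2 + m))
(h(-3, -4) + √(10 + K(n(-1))))² = (0 + √(10 + 2*(-⅙/(-1))/(-2 - ⅙/(-1))))² = (0 + √(10 + 2*(-⅙*(-1))/(-2 - ⅙*(-1))))² = (0 + √(10 + 2*(⅙)/(-2 + ⅙)))² = (0 + √(10 + 2*(⅙)/(-11/6)))² = (0 + √(10 + 2*(⅙)*(-6/11)))² = (0 + √(10 - 2/11))² = (0 + √(108/11))² = (0 + 6*√33/11)² = (6*√33/11)² = 108/11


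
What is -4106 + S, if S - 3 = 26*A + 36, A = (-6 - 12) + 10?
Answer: -4275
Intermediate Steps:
A = -8 (A = -18 + 10 = -8)
S = -169 (S = 3 + (26*(-8) + 36) = 3 + (-208 + 36) = 3 - 172 = -169)
-4106 + S = -4106 - 169 = -4275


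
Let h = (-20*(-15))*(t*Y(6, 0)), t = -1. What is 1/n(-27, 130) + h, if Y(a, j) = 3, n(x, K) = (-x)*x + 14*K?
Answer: -981899/1091 ≈ -900.00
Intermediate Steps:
n(x, K) = -x² + 14*K
h = -900 (h = (-20*(-15))*(-1*3) = 300*(-3) = -900)
1/n(-27, 130) + h = 1/(-1*(-27)² + 14*130) - 900 = 1/(-1*729 + 1820) - 900 = 1/(-729 + 1820) - 900 = 1/1091 - 900 = -981899/1091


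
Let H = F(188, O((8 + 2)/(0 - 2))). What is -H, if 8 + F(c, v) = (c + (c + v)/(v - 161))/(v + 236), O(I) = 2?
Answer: 136517/18921 ≈ 7.2151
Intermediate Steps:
F(c, v) = -8 + (c + (c + v)/(-161 + v))/(236 + v) (F(c, v) = -8 + (c + (c + v)/(v - 161))/(v + 236) = -8 + (c + (c + v)/(-161 + v))/(236 + v))
H = -136517/18921 (H = (303968 - 599*2 - 160*188 - 8*2² + 188*2)/(-37996 + 2² + 75*2) = (303968 - 1198 - 30080 - 8*4 + 376)/(-37996 + 4 + 150) = (303968 - 1198 - 30080 - 32 + 376)/(-37842) = -1/37842*273034 = -136517/18921 ≈ -7.2151)
-H = -1*(-136517/18921) = 136517/18921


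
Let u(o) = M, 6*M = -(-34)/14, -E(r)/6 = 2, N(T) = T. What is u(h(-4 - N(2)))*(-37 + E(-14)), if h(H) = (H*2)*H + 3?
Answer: -119/6 ≈ -19.833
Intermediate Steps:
E(r) = -12 (E(r) = -6*2 = -12)
M = 17/42 (M = (-(-34)/14)/6 = (-1*(-17/7))/6 = (⅙)*(17/7) = 17/42 ≈ 0.40476)
h(H) = 3 + 2*H² (h(H) = (2*H)*H + 3 = 2*H² + 3 = 3 + 2*H²)
u(o) = 17/42
u(h(-4 - N(2)))*(-37 + E(-14)) = 17*(-37 - 12)/42 = (17/42)*(-49) = -119/6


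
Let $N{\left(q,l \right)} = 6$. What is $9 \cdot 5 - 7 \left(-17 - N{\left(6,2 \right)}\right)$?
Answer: $206$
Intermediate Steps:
$9 \cdot 5 - 7 \left(-17 - N{\left(6,2 \right)}\right) = 9 \cdot 5 - 7 \left(-17 - 6\right) = 45 - 7 \left(-17 - 6\right) = 45 - -161 = 45 + 161 = 206$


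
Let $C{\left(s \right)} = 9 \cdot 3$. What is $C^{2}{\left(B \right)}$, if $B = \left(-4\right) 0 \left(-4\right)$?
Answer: $729$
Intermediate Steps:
$B = 0$ ($B = 0 \left(-4\right) = 0$)
$C{\left(s \right)} = 27$
$C^{2}{\left(B \right)} = 27^{2} = 729$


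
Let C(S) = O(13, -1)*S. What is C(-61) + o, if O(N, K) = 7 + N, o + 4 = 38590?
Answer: 37366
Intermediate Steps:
o = 38586 (o = -4 + 38590 = 38586)
C(S) = 20*S (C(S) = (7 + 13)*S = 20*S)
C(-61) + o = 20*(-61) + 38586 = -1220 + 38586 = 37366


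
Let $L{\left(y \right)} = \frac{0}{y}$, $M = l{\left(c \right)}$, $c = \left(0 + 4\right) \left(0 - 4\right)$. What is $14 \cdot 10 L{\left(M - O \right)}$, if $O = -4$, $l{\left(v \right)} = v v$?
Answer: $0$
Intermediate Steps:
$c = -16$ ($c = 4 \left(-4\right) = -16$)
$l{\left(v \right)} = v^{2}$
$M = 256$ ($M = \left(-16\right)^{2} = 256$)
$L{\left(y \right)} = 0$
$14 \cdot 10 L{\left(M - O \right)} = 14 \cdot 10 \cdot 0 = 140 \cdot 0 = 0$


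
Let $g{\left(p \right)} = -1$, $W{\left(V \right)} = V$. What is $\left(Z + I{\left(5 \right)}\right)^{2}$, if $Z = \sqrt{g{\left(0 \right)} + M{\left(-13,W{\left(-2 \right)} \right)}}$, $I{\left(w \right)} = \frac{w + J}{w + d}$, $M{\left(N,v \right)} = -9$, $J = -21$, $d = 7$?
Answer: $\frac{\left(-4 + 3 i \sqrt{10}\right)^{2}}{9} \approx -8.2222 - 8.4327 i$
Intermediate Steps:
$I{\left(w \right)} = \frac{-21 + w}{7 + w}$ ($I{\left(w \right)} = \frac{w - 21}{w + 7} = \frac{-21 + w}{7 + w}$)
$Z = i \sqrt{10}$ ($Z = \sqrt{-1 - 9} = \sqrt{-10} = i \sqrt{10} \approx 3.1623 i$)
$\left(Z + I{\left(5 \right)}\right)^{2} = \left(i \sqrt{10} + \frac{-21 + 5}{7 + 5}\right)^{2} = \left(i \sqrt{10} + \frac{1}{12} \left(-16\right)\right)^{2} = \left(i \sqrt{10} - \frac{4}{3}\right)^{2} = \left(- \frac{4}{3} + i \sqrt{10}\right)^{2}$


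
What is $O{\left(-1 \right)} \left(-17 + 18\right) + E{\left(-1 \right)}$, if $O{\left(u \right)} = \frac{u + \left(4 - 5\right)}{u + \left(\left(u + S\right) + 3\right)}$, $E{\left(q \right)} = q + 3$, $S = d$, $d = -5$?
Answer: $\frac{5}{2} \approx 2.5$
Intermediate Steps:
$S = -5$
$E{\left(q \right)} = 3 + q$
$O{\left(u \right)} = \frac{-1 + u}{-2 + 2 u}$ ($O{\left(u \right)} = \frac{u + \left(4 - 5\right)}{u + \left(\left(u - 5\right) + 3\right)} = \frac{u + \left(4 - 5\right)}{u + \left(\left(-5 + u\right) + 3\right)} = \frac{u - 1}{u + \left(-2 + u\right)} = \frac{-1 + u}{-2 + 2 u}$)
$O{\left(-1 \right)} \left(-17 + 18\right) + E{\left(-1 \right)} = \frac{-17 + 18}{2} + \left(3 - 1\right) = \frac{1}{2} \cdot 1 + 2 = \frac{1}{2} + 2 = \frac{5}{2}$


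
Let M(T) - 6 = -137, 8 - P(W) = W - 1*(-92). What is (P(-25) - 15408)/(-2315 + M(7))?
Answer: 15467/2446 ≈ 6.3234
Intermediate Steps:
P(W) = -84 - W (P(W) = 8 - (W - 1*(-92)) = 8 - (W + 92) = 8 - (92 + W) = 8 + (-92 - W) = -84 - W)
M(T) = -131 (M(T) = 6 - 137 = -131)
(P(-25) - 15408)/(-2315 + M(7)) = ((-84 - 1*(-25)) - 15408)/(-2315 - 131) = ((-84 + 25) - 15408)/(-2446) = (-59 - 15408)*(-1/2446) = -15467*(-1/2446) = 15467/2446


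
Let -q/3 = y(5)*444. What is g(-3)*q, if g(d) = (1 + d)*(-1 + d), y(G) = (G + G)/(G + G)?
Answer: -10656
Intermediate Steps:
y(G) = 1 (y(G) = (2*G)/((2*G)) = (2*G)*(1/(2*G)) = 1)
q = -1332 (q = -3*444 = -1332)
g(-3)*q = (-1 + (-3)²)*(-1332) = (-1 + 9)*(-1332) = 8*(-1332) = -10656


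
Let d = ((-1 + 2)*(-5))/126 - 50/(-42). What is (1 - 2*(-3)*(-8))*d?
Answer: -6815/126 ≈ -54.087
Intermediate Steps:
d = 145/126 (d = (1*(-5))*(1/126) - 50*(-1/42) = -5*1/126 + 25/21 = -5/126 + 25/21 = 145/126 ≈ 1.1508)
(1 - 2*(-3)*(-8))*d = (1 - 2*(-3)*(-8))*(145/126) = (1 + 6*(-8))*(145/126) = (1 - 48)*(145/126) = -47*145/126 = -6815/126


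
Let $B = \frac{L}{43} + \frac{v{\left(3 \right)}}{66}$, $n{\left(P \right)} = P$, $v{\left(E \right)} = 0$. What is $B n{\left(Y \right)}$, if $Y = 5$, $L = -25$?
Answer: $- \frac{125}{43} \approx -2.907$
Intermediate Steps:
$B = - \frac{25}{43}$ ($B = - \frac{25}{43} + \frac{0}{66} = \left(-25\right) \frac{1}{43} + 0 \cdot \frac{1}{66} = - \frac{25}{43} + 0 = - \frac{25}{43} \approx -0.5814$)
$B n{\left(Y \right)} = \left(- \frac{25}{43}\right) 5 = - \frac{125}{43}$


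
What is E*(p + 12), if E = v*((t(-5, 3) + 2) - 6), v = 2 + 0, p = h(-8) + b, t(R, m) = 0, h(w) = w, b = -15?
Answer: 88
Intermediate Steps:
p = -23 (p = -8 - 15 = -23)
v = 2
E = -8 (E = 2*((0 + 2) - 6) = 2*(2 - 6) = 2*(-4) = -8)
E*(p + 12) = -8*(-23 + 12) = -8*(-11) = 88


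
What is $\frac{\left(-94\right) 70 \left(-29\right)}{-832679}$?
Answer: $- \frac{190820}{832679} \approx -0.22916$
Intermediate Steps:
$\frac{\left(-94\right) 70 \left(-29\right)}{-832679} = \left(-6580\right) \left(-29\right) \left(- \frac{1}{832679}\right) = 190820 \left(- \frac{1}{832679}\right) = - \frac{190820}{832679}$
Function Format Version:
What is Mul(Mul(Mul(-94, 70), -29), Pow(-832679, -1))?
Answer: Rational(-190820, 832679) ≈ -0.22916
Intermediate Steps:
Mul(Mul(Mul(-94, 70), -29), Pow(-832679, -1)) = Mul(Mul(-6580, -29), Rational(-1, 832679)) = Mul(190820, Rational(-1, 832679)) = Rational(-190820, 832679)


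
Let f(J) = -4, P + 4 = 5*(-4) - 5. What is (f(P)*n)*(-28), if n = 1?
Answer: 112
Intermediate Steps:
P = -29 (P = -4 + (5*(-4) - 5) = -4 + (-20 - 5) = -4 - 25 = -29)
(f(P)*n)*(-28) = -4*1*(-28) = -4*(-28) = 112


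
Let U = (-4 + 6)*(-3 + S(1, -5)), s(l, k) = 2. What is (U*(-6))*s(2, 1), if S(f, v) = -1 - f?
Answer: 120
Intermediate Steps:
U = -10 (U = (-4 + 6)*(-3 + (-1 - 1*1)) = 2*(-3 + (-1 - 1)) = 2*(-3 - 2) = 2*(-5) = -10)
(U*(-6))*s(2, 1) = -10*(-6)*2 = 60*2 = 120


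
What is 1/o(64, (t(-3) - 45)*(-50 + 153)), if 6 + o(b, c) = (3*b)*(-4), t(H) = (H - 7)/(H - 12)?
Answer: -1/774 ≈ -0.0012920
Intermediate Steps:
t(H) = (-7 + H)/(-12 + H)
o(b, c) = -6 - 12*b (o(b, c) = -6 + (3*b)*(-4) = -6 - 12*b)
1/o(64, (t(-3) - 45)*(-50 + 153)) = 1/(-6 - 12*64) = 1/(-6 - 768) = 1/(-774) = -1/774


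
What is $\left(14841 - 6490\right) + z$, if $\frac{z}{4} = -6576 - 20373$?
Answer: $-99445$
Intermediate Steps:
$z = -107796$ ($z = 4 \left(-6576 - 20373\right) = 4 \left(-26949\right) = -107796$)
$\left(14841 - 6490\right) + z = \left(14841 - 6490\right) - 107796 = 8351 - 107796 = -99445$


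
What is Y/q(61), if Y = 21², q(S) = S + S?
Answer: 441/122 ≈ 3.6148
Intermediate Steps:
q(S) = 2*S
Y = 441
Y/q(61) = 441/((2*61)) = 441/122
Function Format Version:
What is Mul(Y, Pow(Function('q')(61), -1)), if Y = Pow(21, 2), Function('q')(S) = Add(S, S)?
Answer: Rational(441, 122) ≈ 3.6148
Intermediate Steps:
Function('q')(S) = Mul(2, S)
Y = 441
Mul(Y, Pow(Function('q')(61), -1)) = Mul(441, Pow(Mul(2, 61), -1)) = Mul(441, Pow(122, -1)) = Mul(441, Rational(1, 122)) = Rational(441, 122)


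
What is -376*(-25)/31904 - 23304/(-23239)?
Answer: 120242177/92677132 ≈ 1.2974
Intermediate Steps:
-376*(-25)/31904 - 23304/(-23239) = 9400*(1/31904) - 23304*(-1/23239) = 1175/3988 + 23304/23239 = 120242177/92677132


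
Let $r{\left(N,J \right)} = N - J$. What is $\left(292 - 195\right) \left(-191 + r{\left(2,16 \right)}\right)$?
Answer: $-19885$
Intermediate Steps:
$\left(292 - 195\right) \left(-191 + r{\left(2,16 \right)}\right) = \left(292 - 195\right) \left(-191 + \left(2 - 16\right)\right) = 97 \left(-191 + \left(2 - 16\right)\right) = 97 \left(-191 - 14\right) = 97 \left(-205\right) = -19885$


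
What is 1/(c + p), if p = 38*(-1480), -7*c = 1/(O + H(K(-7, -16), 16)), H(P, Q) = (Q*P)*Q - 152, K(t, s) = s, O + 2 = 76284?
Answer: -504238/28358345121 ≈ -1.7781e-5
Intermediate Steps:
O = 76282 (O = -2 + 76284 = 76282)
H(P, Q) = -152 + P*Q**2 (H(P, Q) = (P*Q)*Q - 152 = P*Q**2 - 152 = -152 + P*Q**2)
c = -1/504238 (c = -1/(7*(76282 + (-152 - 16*16**2))) = -1/(7*(76282 + (-152 - 16*256))) = -1/(7*(76282 + (-152 - 4096))) = -1/(7*(76282 - 4248)) = -1/7/72034 = -1/7*1/72034 = -1/504238 ≈ -1.9832e-6)
p = -56240
1/(c + p) = 1/(-1/504238 - 56240) = 1/(-28358345121/504238) = -504238/28358345121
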